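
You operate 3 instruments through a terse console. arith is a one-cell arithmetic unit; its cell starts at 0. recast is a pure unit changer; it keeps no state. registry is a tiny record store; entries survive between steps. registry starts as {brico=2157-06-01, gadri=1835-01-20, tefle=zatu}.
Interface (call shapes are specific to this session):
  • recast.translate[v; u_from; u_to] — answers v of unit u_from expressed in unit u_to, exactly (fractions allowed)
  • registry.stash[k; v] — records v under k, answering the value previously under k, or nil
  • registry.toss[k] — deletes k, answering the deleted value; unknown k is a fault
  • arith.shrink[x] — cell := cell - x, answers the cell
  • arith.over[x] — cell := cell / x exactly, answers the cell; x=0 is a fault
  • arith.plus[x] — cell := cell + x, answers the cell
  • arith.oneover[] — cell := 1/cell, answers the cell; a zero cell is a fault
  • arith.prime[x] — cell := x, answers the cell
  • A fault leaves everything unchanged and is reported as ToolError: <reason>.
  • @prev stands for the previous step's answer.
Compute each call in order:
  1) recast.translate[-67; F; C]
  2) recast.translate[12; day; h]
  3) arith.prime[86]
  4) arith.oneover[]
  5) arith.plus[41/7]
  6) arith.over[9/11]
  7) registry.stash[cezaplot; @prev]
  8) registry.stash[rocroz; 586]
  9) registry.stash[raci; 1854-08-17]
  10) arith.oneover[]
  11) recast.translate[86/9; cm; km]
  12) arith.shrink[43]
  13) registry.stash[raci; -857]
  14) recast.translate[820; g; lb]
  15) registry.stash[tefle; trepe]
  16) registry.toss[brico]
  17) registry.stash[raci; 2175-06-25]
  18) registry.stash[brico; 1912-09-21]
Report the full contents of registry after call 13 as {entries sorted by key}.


% recast.translate -67 F C
  -55
% recast.translate 12 day h
  288
% arith.prime 86
  86
% arith.oneover
  1/86
% arith.plus 41/7
  3533/602
% arith.over 9/11
  38863/5418
% registry.stash cezaplot @prev
  nil
% registry.stash rocroz 586
  nil
% registry.stash raci 1854-08-17
  nil
% arith.oneover
  5418/38863
% recast.translate 86/9 cm km
  43/450000
% arith.shrink 43
  -1665691/38863
% registry.stash raci -857
  1854-08-17
% recast.translate 820 g lb
  82000000/45359237
% registry.stash tefle trepe
  zatu
% registry.toss brico
  2157-06-01
% registry.stash raci 2175-06-25
  -857
% registry.stash brico 1912-09-21
  nil

Answer: {brico=2157-06-01, cezaplot=38863/5418, gadri=1835-01-20, raci=-857, rocroz=586, tefle=zatu}


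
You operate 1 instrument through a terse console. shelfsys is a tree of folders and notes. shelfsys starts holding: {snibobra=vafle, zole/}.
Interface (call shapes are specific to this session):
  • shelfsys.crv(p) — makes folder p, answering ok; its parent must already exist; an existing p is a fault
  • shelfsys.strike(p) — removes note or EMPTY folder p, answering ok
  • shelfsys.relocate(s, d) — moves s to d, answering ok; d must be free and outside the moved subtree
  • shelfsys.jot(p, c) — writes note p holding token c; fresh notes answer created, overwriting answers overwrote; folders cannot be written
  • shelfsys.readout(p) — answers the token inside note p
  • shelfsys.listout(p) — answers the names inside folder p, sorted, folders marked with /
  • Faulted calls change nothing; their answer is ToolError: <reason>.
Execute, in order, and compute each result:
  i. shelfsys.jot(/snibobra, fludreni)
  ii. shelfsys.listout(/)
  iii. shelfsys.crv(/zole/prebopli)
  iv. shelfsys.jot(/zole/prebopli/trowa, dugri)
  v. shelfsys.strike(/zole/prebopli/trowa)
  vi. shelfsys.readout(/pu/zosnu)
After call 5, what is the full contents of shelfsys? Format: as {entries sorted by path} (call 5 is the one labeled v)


Answer: {snibobra=fludreni, zole/, zole/prebopli/}

Derivation:
→ shelfsys.jot(p→/snibobra, c→fludreni)
← overwrote
→ shelfsys.listout(p→/)
← [snibobra, zole/]
→ shelfsys.crv(p→/zole/prebopli)
← ok
→ shelfsys.jot(p→/zole/prebopli/trowa, c→dugri)
← created
→ shelfsys.strike(p→/zole/prebopli/trowa)
← ok
→ shelfsys.readout(p→/pu/zosnu)
← ToolError: not found


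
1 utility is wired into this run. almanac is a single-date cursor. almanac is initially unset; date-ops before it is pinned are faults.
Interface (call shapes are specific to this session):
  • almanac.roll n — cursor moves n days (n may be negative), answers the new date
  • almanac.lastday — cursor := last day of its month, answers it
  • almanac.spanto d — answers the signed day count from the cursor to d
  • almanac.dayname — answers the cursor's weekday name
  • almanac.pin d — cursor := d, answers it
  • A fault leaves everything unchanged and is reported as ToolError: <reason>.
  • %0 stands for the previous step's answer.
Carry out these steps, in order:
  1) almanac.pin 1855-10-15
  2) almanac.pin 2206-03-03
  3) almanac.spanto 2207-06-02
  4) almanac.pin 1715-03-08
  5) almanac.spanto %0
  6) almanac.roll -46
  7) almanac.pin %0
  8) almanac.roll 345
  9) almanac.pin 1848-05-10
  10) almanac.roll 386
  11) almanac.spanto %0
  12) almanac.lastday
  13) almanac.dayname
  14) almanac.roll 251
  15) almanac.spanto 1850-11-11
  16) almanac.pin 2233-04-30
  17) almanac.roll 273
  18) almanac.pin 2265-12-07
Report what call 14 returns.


Answer: 1850-02-06

Derivation:
[in] almanac.pin 1855-10-15
:: 1855-10-15
[in] almanac.pin 2206-03-03
:: 2206-03-03
[in] almanac.spanto 2207-06-02
:: 456
[in] almanac.pin 1715-03-08
:: 1715-03-08
[in] almanac.spanto %0
:: 0
[in] almanac.roll -46
:: 1715-01-21
[in] almanac.pin %0
:: 1715-01-21
[in] almanac.roll 345
:: 1716-01-01
[in] almanac.pin 1848-05-10
:: 1848-05-10
[in] almanac.roll 386
:: 1849-05-31
[in] almanac.spanto %0
:: 0
[in] almanac.lastday
:: 1849-05-31
[in] almanac.dayname
:: Thursday
[in] almanac.roll 251
:: 1850-02-06
[in] almanac.spanto 1850-11-11
:: 278
[in] almanac.pin 2233-04-30
:: 2233-04-30
[in] almanac.roll 273
:: 2234-01-28
[in] almanac.pin 2265-12-07
:: 2265-12-07


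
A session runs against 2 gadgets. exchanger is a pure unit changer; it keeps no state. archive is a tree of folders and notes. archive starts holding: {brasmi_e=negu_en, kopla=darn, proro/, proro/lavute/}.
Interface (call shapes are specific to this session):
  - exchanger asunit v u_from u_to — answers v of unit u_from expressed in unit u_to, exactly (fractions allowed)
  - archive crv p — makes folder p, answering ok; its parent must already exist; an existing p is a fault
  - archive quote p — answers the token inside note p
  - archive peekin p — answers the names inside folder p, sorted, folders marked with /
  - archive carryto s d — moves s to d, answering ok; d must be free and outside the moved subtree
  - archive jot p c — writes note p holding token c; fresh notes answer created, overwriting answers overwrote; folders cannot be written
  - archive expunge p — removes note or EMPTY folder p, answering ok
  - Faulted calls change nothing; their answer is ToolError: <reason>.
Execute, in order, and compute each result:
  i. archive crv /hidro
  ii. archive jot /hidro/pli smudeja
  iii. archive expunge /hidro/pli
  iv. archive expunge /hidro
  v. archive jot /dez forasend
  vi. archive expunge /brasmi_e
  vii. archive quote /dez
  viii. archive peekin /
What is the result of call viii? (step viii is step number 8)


→ archive crv(p→/hidro)
← ok
→ archive jot(p→/hidro/pli, c→smudeja)
← created
→ archive expunge(p→/hidro/pli)
← ok
→ archive expunge(p→/hidro)
← ok
→ archive jot(p→/dez, c→forasend)
← created
→ archive expunge(p→/brasmi_e)
← ok
→ archive quote(p→/dez)
← forasend
→ archive peekin(p→/)
← [dez, kopla, proro/]

Answer: [dez, kopla, proro/]


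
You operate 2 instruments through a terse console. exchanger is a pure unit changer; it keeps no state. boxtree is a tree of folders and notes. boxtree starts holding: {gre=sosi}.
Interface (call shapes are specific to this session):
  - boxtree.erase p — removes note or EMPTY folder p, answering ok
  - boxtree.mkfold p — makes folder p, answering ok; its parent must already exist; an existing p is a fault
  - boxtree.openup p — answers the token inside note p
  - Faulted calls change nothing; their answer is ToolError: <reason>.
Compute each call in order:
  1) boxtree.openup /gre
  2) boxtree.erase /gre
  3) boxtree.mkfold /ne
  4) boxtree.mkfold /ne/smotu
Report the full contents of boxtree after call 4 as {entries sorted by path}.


Answer: {ne/, ne/smotu/}

Derivation:
Calling openup passing /gre, yielding sosi.
Invoking erase passing /gre, and observe ok.
Calling mkfold passing /ne, and see ok.
I run mkfold passing /ne/smotu, giving ok.


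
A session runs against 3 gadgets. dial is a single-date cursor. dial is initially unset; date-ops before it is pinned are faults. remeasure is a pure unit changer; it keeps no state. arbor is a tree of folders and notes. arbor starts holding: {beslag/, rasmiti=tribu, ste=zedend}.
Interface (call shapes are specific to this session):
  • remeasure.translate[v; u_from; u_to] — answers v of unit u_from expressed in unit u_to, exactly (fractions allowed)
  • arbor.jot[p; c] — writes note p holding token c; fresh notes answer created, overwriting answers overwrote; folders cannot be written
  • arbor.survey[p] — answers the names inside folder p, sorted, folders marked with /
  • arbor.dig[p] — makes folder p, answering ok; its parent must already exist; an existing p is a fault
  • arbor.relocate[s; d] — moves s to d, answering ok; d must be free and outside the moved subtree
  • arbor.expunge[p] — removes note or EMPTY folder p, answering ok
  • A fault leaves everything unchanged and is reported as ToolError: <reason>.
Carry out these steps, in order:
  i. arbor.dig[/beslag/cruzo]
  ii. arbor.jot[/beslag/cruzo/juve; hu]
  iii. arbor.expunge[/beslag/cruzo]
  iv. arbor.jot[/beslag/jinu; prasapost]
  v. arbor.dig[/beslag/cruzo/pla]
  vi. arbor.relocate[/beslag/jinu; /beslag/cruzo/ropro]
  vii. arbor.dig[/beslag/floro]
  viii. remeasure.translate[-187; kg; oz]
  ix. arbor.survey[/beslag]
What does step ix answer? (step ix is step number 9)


→ arbor.dig(/beslag/cruzo)
← ok
→ arbor.jot(/beslag/cruzo/juve, hu)
← created
→ arbor.expunge(/beslag/cruzo)
← ToolError: not empty
→ arbor.jot(/beslag/jinu, prasapost)
← created
→ arbor.dig(/beslag/cruzo/pla)
← ok
→ arbor.relocate(/beslag/jinu, /beslag/cruzo/ropro)
← ok
→ arbor.dig(/beslag/floro)
← ok
→ remeasure.translate(-187, kg, oz)
← -27200000000/4123567
→ arbor.survey(/beslag)
← [cruzo/, floro/]

Answer: [cruzo/, floro/]


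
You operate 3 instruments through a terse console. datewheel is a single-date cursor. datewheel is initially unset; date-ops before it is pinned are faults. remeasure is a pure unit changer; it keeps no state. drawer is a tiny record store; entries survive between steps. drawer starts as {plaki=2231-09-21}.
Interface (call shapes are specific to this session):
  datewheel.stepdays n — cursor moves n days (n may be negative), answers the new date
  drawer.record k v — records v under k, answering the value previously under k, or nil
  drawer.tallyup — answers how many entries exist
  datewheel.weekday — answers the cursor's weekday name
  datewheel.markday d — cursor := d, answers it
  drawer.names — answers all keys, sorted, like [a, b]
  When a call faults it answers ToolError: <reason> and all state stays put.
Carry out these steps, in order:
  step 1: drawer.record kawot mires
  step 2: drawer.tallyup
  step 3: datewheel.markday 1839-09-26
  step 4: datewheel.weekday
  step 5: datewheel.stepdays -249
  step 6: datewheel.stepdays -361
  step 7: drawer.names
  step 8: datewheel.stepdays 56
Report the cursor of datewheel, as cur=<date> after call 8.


Answer: cur=1838-03-21

Derivation:
-- 1. record(k='kawot', v='mires') : nil
-- 2. tallyup() : 2
-- 3. markday(d='1839-09-26') : 1839-09-26
-- 4. weekday() : Thursday
-- 5. stepdays(n='-249') : 1839-01-20
-- 6. stepdays(n='-361') : 1838-01-24
-- 7. names() : [kawot, plaki]
-- 8. stepdays(n='56') : 1838-03-21


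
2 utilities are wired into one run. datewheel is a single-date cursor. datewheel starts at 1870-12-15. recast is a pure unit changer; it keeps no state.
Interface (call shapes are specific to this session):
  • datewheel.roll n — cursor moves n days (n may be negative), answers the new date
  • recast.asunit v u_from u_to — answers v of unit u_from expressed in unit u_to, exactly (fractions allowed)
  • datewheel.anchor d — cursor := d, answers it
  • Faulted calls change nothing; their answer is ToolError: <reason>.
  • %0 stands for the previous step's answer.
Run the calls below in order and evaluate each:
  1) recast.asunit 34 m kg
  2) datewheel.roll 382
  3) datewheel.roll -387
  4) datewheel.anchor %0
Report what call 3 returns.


Answer: 1870-12-10

Derivation:
// recast.asunit(v=34, u_from=m, u_to=kg) == ToolError: incompatible units
// datewheel.roll(n=382) == 1872-01-01
// datewheel.roll(n=-387) == 1870-12-10
// datewheel.anchor(d=%0) == 1870-12-10


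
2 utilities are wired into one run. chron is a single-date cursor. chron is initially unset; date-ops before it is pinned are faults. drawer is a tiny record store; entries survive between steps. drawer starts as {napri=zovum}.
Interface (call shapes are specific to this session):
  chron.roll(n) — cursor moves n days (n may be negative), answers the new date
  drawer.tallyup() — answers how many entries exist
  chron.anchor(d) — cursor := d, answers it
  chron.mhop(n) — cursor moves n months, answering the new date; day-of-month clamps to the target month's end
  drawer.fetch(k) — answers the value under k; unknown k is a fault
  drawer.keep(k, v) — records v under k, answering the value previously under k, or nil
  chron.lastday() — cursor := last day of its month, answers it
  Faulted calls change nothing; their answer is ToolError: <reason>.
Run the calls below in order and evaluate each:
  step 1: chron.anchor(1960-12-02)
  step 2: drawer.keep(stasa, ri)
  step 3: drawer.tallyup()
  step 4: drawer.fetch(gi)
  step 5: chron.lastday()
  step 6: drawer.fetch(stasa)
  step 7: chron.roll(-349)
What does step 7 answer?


$ chron.anchor d→1960-12-02
  1960-12-02
$ drawer.keep k→stasa v→ri
  nil
$ drawer.tallyup
  2
$ drawer.fetch k→gi
  ToolError: no such key gi
$ chron.lastday
  1960-12-31
$ drawer.fetch k→stasa
  ri
$ chron.roll n→-349
  1960-01-17

Answer: 1960-01-17


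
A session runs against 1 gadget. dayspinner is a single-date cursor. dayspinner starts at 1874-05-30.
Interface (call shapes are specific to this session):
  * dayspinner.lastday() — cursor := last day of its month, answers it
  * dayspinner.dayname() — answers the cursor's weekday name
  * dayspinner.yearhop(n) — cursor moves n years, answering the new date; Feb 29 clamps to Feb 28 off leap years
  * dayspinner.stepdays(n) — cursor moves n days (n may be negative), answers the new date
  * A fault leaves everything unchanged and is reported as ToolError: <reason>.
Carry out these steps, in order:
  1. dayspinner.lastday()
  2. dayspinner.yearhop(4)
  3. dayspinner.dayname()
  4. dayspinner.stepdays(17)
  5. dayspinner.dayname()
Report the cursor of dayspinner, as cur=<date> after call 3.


Do: dayspinner.lastday[]
See: 1874-05-31
Do: dayspinner.yearhop[4]
See: 1878-05-31
Do: dayspinner.dayname[]
See: Friday
Do: dayspinner.stepdays[17]
See: 1878-06-17
Do: dayspinner.dayname[]
See: Monday

Answer: cur=1878-05-31


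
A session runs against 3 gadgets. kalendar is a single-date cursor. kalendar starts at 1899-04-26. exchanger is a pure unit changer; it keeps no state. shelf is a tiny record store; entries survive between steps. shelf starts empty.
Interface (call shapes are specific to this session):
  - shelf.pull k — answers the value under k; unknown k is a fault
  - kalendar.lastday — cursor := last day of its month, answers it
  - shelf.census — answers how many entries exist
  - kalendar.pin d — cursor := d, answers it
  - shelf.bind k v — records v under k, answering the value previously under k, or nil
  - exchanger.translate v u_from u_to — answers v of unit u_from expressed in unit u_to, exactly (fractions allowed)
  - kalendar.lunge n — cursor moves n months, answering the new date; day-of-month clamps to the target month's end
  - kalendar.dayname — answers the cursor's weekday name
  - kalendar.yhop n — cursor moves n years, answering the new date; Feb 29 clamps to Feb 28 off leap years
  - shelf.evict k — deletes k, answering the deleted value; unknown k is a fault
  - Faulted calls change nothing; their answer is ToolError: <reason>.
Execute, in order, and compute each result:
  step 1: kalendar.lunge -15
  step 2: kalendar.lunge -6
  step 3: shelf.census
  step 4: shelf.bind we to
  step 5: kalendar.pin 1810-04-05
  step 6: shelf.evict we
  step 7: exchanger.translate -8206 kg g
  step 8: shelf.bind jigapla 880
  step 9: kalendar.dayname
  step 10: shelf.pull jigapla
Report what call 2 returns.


-- kalendar.lunge(n: -15) : 1898-01-26
-- kalendar.lunge(n: -6) : 1897-07-26
-- shelf.census() : 0
-- shelf.bind(k: we, v: to) : nil
-- kalendar.pin(d: 1810-04-05) : 1810-04-05
-- shelf.evict(k: we) : to
-- exchanger.translate(v: -8206, u_from: kg, u_to: g) : -8206000
-- shelf.bind(k: jigapla, v: 880) : nil
-- kalendar.dayname() : Thursday
-- shelf.pull(k: jigapla) : 880

Answer: 1897-07-26


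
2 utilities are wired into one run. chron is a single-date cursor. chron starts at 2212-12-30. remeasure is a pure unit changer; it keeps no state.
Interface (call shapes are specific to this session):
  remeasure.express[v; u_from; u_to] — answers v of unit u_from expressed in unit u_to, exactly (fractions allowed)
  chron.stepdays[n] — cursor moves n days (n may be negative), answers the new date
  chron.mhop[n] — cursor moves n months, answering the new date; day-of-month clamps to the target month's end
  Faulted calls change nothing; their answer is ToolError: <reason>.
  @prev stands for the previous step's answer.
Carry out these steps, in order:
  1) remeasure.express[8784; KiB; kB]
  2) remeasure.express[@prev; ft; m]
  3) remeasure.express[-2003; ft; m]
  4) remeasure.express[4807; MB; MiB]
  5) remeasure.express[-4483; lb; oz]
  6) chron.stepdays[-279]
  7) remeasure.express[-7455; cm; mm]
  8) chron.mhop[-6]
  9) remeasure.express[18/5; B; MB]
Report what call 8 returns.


>>> remeasure.express v='8784' u_from='KiB' u_to='kB'
:: 1124352/125
>>> remeasure.express v='@prev' u_from='ft' u_to='m'
:: 214189056/78125
>>> remeasure.express v='-2003' u_from='ft' u_to='m'
:: -763143/1250
>>> remeasure.express v='4807' u_from='MB' u_to='MiB'
:: 75109375/16384
>>> remeasure.express v='-4483' u_from='lb' u_to='oz'
:: -71728
>>> chron.stepdays n='-279'
:: 2212-03-26
>>> remeasure.express v='-7455' u_from='cm' u_to='mm'
:: -74550
>>> chron.mhop n='-6'
:: 2211-09-26
>>> remeasure.express v='18/5' u_from='B' u_to='MB'
:: 9/2500000

Answer: 2211-09-26


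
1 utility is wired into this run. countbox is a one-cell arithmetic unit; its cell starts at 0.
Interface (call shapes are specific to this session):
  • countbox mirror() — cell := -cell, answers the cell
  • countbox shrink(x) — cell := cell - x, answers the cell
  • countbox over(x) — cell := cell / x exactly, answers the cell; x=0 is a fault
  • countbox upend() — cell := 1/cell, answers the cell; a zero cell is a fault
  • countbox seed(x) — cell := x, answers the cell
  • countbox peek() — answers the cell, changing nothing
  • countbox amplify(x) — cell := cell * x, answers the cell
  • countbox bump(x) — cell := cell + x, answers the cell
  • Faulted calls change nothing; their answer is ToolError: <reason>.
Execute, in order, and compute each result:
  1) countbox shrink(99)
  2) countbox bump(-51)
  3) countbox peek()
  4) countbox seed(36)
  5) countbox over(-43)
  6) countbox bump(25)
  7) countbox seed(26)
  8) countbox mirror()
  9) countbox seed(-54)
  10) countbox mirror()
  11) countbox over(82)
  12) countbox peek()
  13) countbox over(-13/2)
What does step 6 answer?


Act: countbox shrink[x=99]
Obs: -99
Act: countbox bump[x=-51]
Obs: -150
Act: countbox peek[]
Obs: -150
Act: countbox seed[x=36]
Obs: 36
Act: countbox over[x=-43]
Obs: -36/43
Act: countbox bump[x=25]
Obs: 1039/43
Act: countbox seed[x=26]
Obs: 26
Act: countbox mirror[]
Obs: -26
Act: countbox seed[x=-54]
Obs: -54
Act: countbox mirror[]
Obs: 54
Act: countbox over[x=82]
Obs: 27/41
Act: countbox peek[]
Obs: 27/41
Act: countbox over[x=-13/2]
Obs: -54/533

Answer: 1039/43


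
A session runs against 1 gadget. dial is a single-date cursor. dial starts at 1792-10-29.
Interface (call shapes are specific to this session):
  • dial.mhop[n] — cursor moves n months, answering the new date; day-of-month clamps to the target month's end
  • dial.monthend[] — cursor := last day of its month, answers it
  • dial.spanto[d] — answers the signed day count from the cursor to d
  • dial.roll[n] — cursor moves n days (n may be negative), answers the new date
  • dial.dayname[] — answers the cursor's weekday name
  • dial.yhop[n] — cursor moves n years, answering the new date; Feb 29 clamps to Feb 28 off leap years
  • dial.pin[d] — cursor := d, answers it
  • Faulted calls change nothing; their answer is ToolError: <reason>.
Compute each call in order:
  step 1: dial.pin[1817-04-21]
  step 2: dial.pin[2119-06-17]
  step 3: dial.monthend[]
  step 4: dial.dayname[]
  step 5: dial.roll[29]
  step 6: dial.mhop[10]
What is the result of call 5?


Answer: 2119-07-29

Derivation:
Invoking pin on d=1817-04-21, and observe 1817-04-21.
I invoke pin on d=2119-06-17, and see 2119-06-17.
I try monthend, giving 2119-06-30.
Calling dayname, and observe Friday.
I call roll on n=29, — result: 2119-07-29.
I use mhop on n=10, and observe 2120-05-29.


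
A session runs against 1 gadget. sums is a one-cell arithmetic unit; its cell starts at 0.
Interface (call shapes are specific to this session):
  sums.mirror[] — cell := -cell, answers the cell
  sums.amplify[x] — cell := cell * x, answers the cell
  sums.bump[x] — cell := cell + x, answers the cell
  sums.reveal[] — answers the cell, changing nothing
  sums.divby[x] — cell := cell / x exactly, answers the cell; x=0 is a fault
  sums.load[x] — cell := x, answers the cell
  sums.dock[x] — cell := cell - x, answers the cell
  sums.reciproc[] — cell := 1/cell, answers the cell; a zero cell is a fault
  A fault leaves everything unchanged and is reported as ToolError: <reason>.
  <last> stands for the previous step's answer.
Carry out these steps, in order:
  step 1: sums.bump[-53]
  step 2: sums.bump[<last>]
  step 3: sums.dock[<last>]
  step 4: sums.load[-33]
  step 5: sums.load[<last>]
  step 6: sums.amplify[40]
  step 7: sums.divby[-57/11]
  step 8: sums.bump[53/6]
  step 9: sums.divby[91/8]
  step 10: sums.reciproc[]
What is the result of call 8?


Answer: 30047/114

Derivation:
-> sums.bump(-53)
<- -53
-> sums.bump(<last>)
<- -106
-> sums.dock(<last>)
<- 0
-> sums.load(-33)
<- -33
-> sums.load(<last>)
<- -33
-> sums.amplify(40)
<- -1320
-> sums.divby(-57/11)
<- 4840/19
-> sums.bump(53/6)
<- 30047/114
-> sums.divby(91/8)
<- 120188/5187
-> sums.reciproc()
<- 5187/120188


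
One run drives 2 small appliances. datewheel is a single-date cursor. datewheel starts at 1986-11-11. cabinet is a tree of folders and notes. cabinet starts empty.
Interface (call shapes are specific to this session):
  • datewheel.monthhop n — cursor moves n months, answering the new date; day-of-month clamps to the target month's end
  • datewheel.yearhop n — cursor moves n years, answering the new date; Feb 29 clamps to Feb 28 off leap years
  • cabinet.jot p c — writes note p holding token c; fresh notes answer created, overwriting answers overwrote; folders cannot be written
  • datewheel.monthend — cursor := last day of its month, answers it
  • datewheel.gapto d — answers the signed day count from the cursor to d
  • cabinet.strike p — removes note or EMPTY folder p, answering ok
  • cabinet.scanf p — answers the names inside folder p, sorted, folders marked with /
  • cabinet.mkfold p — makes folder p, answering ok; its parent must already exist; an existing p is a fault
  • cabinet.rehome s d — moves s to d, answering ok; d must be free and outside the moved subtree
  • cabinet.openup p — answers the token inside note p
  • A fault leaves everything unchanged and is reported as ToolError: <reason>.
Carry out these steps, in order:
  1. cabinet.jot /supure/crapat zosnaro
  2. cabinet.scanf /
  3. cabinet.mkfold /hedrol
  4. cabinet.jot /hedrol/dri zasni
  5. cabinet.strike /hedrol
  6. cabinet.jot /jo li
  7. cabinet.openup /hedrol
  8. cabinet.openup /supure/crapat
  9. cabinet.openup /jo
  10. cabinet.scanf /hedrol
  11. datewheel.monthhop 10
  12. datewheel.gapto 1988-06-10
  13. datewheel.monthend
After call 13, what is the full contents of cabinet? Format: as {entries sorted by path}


Next I call cabinet.jot(p: /supure/crapat, c: zosnaro), and get ToolError: no parent.
I call cabinet.scanf(p: /), and see [].
I run cabinet.mkfold(p: /hedrol), which returns ok.
I call cabinet.jot(p: /hedrol/dri, c: zasni), and see created.
I run cabinet.strike(p: /hedrol), and get ToolError: not empty.
Then cabinet.jot(p: /jo, c: li), and observe created.
Using cabinet.openup(p: /hedrol), and see ToolError: is a directory.
I call cabinet.openup(p: /supure/crapat), and see ToolError: not found.
I call cabinet.openup(p: /jo), yielding li.
I run cabinet.scanf(p: /hedrol), and see [dri].
Next I call datewheel.monthhop(n: 10), and observe 1987-09-11.
I run datewheel.gapto(d: 1988-06-10), and get 273.
I call datewheel.monthend(), which returns 1987-09-30.

Answer: {hedrol/, hedrol/dri=zasni, jo=li}


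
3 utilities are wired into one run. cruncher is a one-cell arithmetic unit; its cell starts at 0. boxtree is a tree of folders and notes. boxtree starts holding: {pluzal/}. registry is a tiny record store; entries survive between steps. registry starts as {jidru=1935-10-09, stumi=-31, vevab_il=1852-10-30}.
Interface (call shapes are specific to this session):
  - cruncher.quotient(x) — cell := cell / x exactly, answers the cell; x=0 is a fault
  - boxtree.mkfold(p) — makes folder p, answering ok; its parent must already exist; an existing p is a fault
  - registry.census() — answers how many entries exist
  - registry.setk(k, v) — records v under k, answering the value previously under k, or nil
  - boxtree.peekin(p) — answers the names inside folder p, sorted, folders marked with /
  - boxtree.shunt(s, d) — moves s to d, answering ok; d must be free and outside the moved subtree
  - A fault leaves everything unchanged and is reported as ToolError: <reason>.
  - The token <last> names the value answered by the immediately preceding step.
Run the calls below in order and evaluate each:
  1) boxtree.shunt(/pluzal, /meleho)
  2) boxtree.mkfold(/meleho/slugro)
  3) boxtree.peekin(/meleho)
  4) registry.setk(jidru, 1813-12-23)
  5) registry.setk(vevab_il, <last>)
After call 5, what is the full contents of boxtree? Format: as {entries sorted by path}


% boxtree.shunt(s: /pluzal, d: /meleho) => ok
% boxtree.mkfold(p: /meleho/slugro) => ok
% boxtree.peekin(p: /meleho) => [slugro/]
% registry.setk(k: jidru, v: 1813-12-23) => 1935-10-09
% registry.setk(k: vevab_il, v: <last>) => 1852-10-30

Answer: {meleho/, meleho/slugro/}


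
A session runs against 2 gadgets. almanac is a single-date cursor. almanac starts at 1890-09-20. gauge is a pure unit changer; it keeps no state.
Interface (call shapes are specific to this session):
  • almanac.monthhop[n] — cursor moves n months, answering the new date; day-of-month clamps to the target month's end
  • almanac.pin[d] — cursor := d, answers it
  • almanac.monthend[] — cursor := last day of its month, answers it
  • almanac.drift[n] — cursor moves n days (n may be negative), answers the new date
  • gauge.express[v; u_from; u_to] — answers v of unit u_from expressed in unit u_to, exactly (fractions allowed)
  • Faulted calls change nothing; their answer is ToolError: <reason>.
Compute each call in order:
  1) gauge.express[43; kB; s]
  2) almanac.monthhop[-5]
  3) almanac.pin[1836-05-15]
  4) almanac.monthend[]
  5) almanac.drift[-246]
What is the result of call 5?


;; 1. gauge.express(v: 43, u_from: kB, u_to: s) : ToolError: incompatible units
;; 2. almanac.monthhop(n: -5) : 1890-04-20
;; 3. almanac.pin(d: 1836-05-15) : 1836-05-15
;; 4. almanac.monthend() : 1836-05-31
;; 5. almanac.drift(n: -246) : 1835-09-28

Answer: 1835-09-28


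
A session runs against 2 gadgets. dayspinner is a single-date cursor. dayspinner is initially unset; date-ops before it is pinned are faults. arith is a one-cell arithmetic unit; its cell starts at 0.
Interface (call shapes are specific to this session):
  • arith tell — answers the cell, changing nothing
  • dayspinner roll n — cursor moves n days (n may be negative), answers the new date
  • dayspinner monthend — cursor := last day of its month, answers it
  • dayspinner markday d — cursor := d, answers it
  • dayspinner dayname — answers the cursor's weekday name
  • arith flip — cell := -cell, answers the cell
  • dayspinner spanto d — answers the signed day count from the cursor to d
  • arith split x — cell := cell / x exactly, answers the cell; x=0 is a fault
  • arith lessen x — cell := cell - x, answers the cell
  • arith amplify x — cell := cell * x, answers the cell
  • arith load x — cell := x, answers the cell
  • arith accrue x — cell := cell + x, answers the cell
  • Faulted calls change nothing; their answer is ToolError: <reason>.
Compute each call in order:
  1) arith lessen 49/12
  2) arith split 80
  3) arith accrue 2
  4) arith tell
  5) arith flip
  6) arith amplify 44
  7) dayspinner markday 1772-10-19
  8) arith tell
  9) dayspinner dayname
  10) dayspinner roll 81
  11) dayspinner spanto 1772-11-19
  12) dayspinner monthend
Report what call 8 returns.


Answer: -20581/240

Derivation:
Step: arith lessen[x='49/12']
Result: -49/12
Step: arith split[x='80']
Result: -49/960
Step: arith accrue[x='2']
Result: 1871/960
Step: arith tell[]
Result: 1871/960
Step: arith flip[]
Result: -1871/960
Step: arith amplify[x='44']
Result: -20581/240
Step: dayspinner markday[d='1772-10-19']
Result: 1772-10-19
Step: arith tell[]
Result: -20581/240
Step: dayspinner dayname[]
Result: Monday
Step: dayspinner roll[n='81']
Result: 1773-01-08
Step: dayspinner spanto[d='1772-11-19']
Result: -50
Step: dayspinner monthend[]
Result: 1773-01-31


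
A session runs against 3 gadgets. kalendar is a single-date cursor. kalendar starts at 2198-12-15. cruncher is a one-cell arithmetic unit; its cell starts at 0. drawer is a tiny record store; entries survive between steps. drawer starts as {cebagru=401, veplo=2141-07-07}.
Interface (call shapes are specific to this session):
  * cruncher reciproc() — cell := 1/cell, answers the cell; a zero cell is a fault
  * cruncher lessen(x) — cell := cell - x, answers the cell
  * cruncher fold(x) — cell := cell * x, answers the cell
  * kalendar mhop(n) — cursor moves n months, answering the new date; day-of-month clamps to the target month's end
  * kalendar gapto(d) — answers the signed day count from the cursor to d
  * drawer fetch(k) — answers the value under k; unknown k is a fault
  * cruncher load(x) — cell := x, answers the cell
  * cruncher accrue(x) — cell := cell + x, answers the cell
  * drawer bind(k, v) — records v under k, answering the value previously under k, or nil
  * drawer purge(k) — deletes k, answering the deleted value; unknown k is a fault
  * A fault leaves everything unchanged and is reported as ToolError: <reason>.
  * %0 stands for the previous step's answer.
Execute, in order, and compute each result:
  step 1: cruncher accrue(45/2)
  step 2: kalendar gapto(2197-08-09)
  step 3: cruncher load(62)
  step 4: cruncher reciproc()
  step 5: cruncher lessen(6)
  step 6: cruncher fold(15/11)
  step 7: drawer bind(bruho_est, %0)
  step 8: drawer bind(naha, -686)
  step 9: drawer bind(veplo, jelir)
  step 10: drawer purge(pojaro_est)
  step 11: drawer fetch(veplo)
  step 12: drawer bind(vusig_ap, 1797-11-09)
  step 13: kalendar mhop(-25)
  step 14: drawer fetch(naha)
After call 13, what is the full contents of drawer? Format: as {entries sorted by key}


Answer: {bruho_est=-5565/682, cebagru=401, naha=-686, veplo=jelir, vusig_ap=1797-11-09}

Derivation:
CALL cruncher accrue[x: 45/2]
RET  45/2
CALL kalendar gapto[d: 2197-08-09]
RET  -493
CALL cruncher load[x: 62]
RET  62
CALL cruncher reciproc[]
RET  1/62
CALL cruncher lessen[x: 6]
RET  -371/62
CALL cruncher fold[x: 15/11]
RET  -5565/682
CALL drawer bind[k: bruho_est; v: %0]
RET  nil
CALL drawer bind[k: naha; v: -686]
RET  nil
CALL drawer bind[k: veplo; v: jelir]
RET  2141-07-07
CALL drawer purge[k: pojaro_est]
RET  ToolError: no such key pojaro_est
CALL drawer fetch[k: veplo]
RET  jelir
CALL drawer bind[k: vusig_ap; v: 1797-11-09]
RET  nil
CALL kalendar mhop[n: -25]
RET  2196-11-15
CALL drawer fetch[k: naha]
RET  -686


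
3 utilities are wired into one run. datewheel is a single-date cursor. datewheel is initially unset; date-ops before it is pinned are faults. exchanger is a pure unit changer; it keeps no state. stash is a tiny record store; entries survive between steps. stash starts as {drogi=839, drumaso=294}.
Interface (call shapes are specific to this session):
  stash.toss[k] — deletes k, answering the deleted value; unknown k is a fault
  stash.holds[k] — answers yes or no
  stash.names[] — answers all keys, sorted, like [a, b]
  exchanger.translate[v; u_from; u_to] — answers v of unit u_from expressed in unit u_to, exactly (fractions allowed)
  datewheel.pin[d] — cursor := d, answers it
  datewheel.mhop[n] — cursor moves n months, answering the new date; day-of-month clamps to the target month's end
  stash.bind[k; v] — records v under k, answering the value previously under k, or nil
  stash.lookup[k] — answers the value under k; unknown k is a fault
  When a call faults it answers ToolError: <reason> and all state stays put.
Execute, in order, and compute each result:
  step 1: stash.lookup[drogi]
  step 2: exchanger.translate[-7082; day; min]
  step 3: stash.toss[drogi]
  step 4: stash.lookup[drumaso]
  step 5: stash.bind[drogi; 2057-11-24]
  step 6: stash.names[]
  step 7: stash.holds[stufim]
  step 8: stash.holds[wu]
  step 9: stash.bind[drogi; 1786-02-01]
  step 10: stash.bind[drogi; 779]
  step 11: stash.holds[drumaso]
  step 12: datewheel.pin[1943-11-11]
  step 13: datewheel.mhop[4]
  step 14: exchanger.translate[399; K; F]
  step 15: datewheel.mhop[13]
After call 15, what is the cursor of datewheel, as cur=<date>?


·→ stash.lookup(k: drogi)
·← 839
·→ exchanger.translate(v: -7082, u_from: day, u_to: min)
·← -10198080
·→ stash.toss(k: drogi)
·← 839
·→ stash.lookup(k: drumaso)
·← 294
·→ stash.bind(k: drogi, v: 2057-11-24)
·← nil
·→ stash.names()
·← [drogi, drumaso]
·→ stash.holds(k: stufim)
·← no
·→ stash.holds(k: wu)
·← no
·→ stash.bind(k: drogi, v: 1786-02-01)
·← 2057-11-24
·→ stash.bind(k: drogi, v: 779)
·← 1786-02-01
·→ stash.holds(k: drumaso)
·← yes
·→ datewheel.pin(d: 1943-11-11)
·← 1943-11-11
·→ datewheel.mhop(n: 4)
·← 1944-03-11
·→ exchanger.translate(v: 399, u_from: K, u_to: F)
·← 25853/100
·→ datewheel.mhop(n: 13)
·← 1945-04-11

Answer: cur=1945-04-11


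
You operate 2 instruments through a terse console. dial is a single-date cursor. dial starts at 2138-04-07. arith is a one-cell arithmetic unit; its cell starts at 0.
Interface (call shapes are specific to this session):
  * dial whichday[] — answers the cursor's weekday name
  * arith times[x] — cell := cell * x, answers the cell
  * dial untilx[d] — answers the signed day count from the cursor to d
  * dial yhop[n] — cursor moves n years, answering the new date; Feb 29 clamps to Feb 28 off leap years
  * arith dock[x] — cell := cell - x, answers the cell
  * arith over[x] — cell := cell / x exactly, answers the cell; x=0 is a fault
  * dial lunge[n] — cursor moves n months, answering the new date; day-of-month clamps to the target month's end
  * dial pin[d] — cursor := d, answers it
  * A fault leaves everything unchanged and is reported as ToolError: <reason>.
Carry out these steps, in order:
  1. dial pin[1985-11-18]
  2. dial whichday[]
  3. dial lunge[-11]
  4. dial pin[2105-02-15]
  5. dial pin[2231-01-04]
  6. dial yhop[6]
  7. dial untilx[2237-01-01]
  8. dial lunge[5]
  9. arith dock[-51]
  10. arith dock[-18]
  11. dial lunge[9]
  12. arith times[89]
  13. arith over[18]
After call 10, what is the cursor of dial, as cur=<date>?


·→ dial pin(d: 1985-11-18)
·← 1985-11-18
·→ dial whichday()
·← Monday
·→ dial lunge(n: -11)
·← 1984-12-18
·→ dial pin(d: 2105-02-15)
·← 2105-02-15
·→ dial pin(d: 2231-01-04)
·← 2231-01-04
·→ dial yhop(n: 6)
·← 2237-01-04
·→ dial untilx(d: 2237-01-01)
·← -3
·→ dial lunge(n: 5)
·← 2237-06-04
·→ arith dock(x: -51)
·← 51
·→ arith dock(x: -18)
·← 69
·→ dial lunge(n: 9)
·← 2238-03-04
·→ arith times(x: 89)
·← 6141
·→ arith over(x: 18)
·← 2047/6

Answer: cur=2237-06-04


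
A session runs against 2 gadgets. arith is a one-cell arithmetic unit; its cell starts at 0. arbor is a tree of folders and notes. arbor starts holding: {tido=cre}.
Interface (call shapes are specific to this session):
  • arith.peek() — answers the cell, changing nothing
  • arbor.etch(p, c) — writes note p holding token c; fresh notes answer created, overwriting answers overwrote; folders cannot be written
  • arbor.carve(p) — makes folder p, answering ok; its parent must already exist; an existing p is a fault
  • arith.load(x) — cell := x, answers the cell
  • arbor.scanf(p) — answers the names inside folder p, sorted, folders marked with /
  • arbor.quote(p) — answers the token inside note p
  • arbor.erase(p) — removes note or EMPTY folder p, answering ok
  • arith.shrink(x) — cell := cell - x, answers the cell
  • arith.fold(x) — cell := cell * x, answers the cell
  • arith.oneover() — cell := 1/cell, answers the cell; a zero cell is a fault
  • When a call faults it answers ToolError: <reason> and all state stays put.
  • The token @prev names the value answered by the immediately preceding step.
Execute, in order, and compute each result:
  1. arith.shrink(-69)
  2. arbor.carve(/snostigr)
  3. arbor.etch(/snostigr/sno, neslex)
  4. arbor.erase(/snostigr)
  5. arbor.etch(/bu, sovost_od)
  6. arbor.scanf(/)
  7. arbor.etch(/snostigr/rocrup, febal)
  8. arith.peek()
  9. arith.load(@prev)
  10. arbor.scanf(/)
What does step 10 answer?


Answer: [bu, snostigr/, tido]

Derivation:
Do: shrink[x=-69]
See: 69
Do: carve[p=/snostigr]
See: ok
Do: etch[p=/snostigr/sno; c=neslex]
See: created
Do: erase[p=/snostigr]
See: ToolError: not empty
Do: etch[p=/bu; c=sovost_od]
See: created
Do: scanf[p=/]
See: [bu, snostigr/, tido]
Do: etch[p=/snostigr/rocrup; c=febal]
See: created
Do: peek[]
See: 69
Do: load[x=@prev]
See: 69
Do: scanf[p=/]
See: [bu, snostigr/, tido]


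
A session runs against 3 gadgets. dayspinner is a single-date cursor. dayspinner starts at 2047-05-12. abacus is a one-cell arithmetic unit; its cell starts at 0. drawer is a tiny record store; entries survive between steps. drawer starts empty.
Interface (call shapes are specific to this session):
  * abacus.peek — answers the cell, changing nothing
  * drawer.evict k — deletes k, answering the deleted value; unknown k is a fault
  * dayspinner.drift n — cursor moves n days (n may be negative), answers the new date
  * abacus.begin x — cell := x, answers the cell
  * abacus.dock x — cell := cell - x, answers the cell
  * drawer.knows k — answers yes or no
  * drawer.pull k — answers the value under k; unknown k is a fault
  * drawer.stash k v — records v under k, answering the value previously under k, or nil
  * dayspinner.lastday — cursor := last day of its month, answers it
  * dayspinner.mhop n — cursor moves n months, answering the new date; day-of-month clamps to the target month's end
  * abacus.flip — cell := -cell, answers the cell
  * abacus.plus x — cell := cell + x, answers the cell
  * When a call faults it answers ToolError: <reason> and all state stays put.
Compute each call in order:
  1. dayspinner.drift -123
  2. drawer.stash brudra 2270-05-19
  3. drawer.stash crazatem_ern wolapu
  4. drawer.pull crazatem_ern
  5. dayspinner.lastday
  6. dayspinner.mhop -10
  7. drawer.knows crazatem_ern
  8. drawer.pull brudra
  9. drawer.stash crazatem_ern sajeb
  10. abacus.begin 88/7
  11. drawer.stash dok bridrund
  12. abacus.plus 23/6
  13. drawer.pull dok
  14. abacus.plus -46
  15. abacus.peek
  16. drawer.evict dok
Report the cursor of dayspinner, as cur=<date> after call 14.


Answer: cur=2046-03-31

Derivation:
→ drift(n=-123)
← 2047-01-09
→ stash(k=brudra, v=2270-05-19)
← nil
→ stash(k=crazatem_ern, v=wolapu)
← nil
→ pull(k=crazatem_ern)
← wolapu
→ lastday()
← 2047-01-31
→ mhop(n=-10)
← 2046-03-31
→ knows(k=crazatem_ern)
← yes
→ pull(k=brudra)
← 2270-05-19
→ stash(k=crazatem_ern, v=sajeb)
← wolapu
→ begin(x=88/7)
← 88/7
→ stash(k=dok, v=bridrund)
← nil
→ plus(x=23/6)
← 689/42
→ pull(k=dok)
← bridrund
→ plus(x=-46)
← -1243/42
→ peek()
← -1243/42
→ evict(k=dok)
← bridrund
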